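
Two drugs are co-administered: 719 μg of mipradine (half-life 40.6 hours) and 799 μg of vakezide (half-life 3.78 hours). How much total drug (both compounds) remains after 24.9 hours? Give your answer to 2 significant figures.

mipradine: 719 × (1/2)^(24.9/40.6) = 719 × (1/2)^0.6133 ≈ 470.01 μg.
vakezide: 799 × (1/2)^(24.9/3.78) = 799 × (1/2)^6.5873 ≈ 8.3094 μg.
Total = 470.01 + 8.3094 ≈ 478.32 μg.

480 μg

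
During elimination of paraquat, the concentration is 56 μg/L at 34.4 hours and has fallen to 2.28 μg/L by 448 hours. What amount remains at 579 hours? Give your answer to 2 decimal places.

0.83 μg/L

Over Δt = 448 − 34.4 = 413.6 hours, the level fell by a factor of 56/2.28 ≈ 24.561.
n = log₂(24.561) ≈ 4.6183 half-lives, so t½ = 413.6/4.6183 ≈ 89.556 hours.
From t = 448 to t = 579: 2.28 × (1/2)^((579−448)/89.556) ≈ 0.82718 μg/L.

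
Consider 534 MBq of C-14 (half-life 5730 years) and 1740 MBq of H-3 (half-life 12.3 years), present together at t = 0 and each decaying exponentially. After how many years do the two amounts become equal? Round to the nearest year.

21 years

Set 534·(1/2)^(t/5730) = 1740·(1/2)^(t/12.3).
Taking log₂: log₂(534/1740) = t·(1/5730 − 1/12.3).
log₂(0.3069) = -1.7042; 1/5730 − 1/12.3 = -0.081126.
t = -1.7042 / -0.081126 ≈ 21.006 years.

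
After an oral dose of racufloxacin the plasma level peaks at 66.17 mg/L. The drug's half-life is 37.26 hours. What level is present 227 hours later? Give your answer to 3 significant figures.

0.970 mg/L

Number of half-lives: n = 227/37.26 ≈ 6.0923.
Remaining = 66.17 × (1/2)^6.0923 = 66.17 × 0.014656 ≈ 0.96981 mg/L.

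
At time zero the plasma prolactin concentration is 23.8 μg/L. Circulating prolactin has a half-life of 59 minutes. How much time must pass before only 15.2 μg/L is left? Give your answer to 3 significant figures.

Fraction remaining = 15.2/23.8 ≈ 0.63866.
n = log₂(23.8/15.2) = ln(1.5658)/ln 2 ≈ 0.64689 half-lives.
t = n × t½ = 0.64689 × 59 ≈ 38.167 minutes.

38.2 minutes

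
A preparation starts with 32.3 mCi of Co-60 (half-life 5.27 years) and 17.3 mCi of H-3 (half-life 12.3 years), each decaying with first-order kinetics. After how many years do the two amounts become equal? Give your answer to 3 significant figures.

8.31 years

Set 32.3·(1/2)^(t/5.27) = 17.3·(1/2)^(t/12.3).
Taking log₂: log₂(32.3/17.3) = t·(1/5.27 − 1/12.3).
log₂(1.8671) = 0.90076; 1/5.27 − 1/12.3 = 0.10845.
t = 0.90076 / 0.10845 ≈ 8.3056 years.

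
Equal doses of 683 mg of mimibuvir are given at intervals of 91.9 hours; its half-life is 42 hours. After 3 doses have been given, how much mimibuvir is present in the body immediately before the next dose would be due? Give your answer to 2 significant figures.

190 mg

The 3 doses were given 275.7, 183.8, 91.9 hours ago.
Total = 683·(1/2)^(275.7/42) + 683·(1/2)^(183.8/42) + 683·(1/2)^(91.9/42)
      = 7.2173 + 32.889 + 149.88 ≈ 189.98 mg.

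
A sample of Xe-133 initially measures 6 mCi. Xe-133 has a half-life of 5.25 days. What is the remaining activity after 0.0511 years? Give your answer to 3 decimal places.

Convert the elapsed time: 0.0511 years = 18.6515 days.
Number of half-lives: n = 18.6515/5.25 ≈ 3.5527.
Remaining = 6 × (1/2)^3.5527 = 6 × 0.08522 ≈ 0.51132 mCi.

0.511 mCi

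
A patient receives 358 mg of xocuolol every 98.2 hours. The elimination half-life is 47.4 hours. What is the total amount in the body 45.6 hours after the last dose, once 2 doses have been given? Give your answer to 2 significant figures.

The 2 doses were given 143.8, 45.6 hours ago.
Total = 358·(1/2)^(143.8/47.4) + 358·(1/2)^(45.6/47.4)
      = 43.715 + 183.77 ≈ 227.49 mg.

230 mg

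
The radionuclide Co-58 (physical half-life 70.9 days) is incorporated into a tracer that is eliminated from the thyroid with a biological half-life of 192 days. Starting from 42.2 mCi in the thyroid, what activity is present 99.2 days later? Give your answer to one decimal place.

1/t_eff = 1/t_phys + 1/t_biol = 1/70.9 + 1/192 = 0.019313 per day.
t_eff = 70.9 × 192 / (70.9 + 192) ≈ 51.779 days.
Remaining = 42.2 × (1/2)^(99.2/51.779) = 42.2 × (1/2)^1.9158 ≈ 11.184 mCi.

11.2 mCi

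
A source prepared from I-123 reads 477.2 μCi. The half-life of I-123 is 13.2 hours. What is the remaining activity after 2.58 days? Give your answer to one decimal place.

Convert the elapsed time: 2.58 days = 61.92 hours.
Number of half-lives: n = 61.92/13.2 ≈ 4.6909.
Remaining = 477.2 × (1/2)^4.6909 = 477.2 × 0.038716 ≈ 18.475 μCi.

18.5 μCi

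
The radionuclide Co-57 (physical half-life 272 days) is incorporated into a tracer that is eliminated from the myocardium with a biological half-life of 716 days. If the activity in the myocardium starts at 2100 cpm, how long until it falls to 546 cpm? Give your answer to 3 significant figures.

383 days

1/t_eff = 1/t_phys + 1/t_biol = 1/272 + 1/716 = 0.0050731 per day.
t_eff = 272 × 716 / (272 + 716) ≈ 197.12 days.
n = log₂(2100/546) ≈ 1.9434; t = 1.9434 × 197.12 ≈ 383.08 days.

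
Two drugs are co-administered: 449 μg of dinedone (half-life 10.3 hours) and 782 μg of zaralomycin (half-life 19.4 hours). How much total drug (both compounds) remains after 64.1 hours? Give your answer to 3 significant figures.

dinedone: 449 × (1/2)^(64.1/10.3) = 449 × (1/2)^6.2233 ≈ 6.0096 μg.
zaralomycin: 782 × (1/2)^(64.1/19.4) = 782 × (1/2)^3.3041 ≈ 79.171 μg.
Total = 6.0096 + 79.171 ≈ 85.181 μg.

85.2 μg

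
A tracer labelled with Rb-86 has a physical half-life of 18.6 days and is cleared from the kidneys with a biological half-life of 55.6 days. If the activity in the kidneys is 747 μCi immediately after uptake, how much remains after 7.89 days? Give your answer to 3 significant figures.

505 μCi

1/t_eff = 1/t_phys + 1/t_biol = 1/18.6 + 1/55.6 = 0.071749 per day.
t_eff = 18.6 × 55.6 / (18.6 + 55.6) ≈ 13.937 days.
Remaining = 747 × (1/2)^(7.89/13.937) = 747 × (1/2)^0.5661 ≈ 504.55 μCi.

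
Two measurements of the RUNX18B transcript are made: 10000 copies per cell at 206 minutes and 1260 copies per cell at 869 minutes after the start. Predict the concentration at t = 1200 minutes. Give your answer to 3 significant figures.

Over Δt = 869 − 206 = 663 minutes, the level fell by a factor of 10000/1260 ≈ 7.9365.
n = log₂(7.9365) ≈ 2.9885 half-lives, so t½ = 663/2.9885 ≈ 221.85 minutes.
From t = 869 to t = 1200: 1260 × (1/2)^((1200−869)/221.85) ≈ 447.95 copies per cell.

448 copies per cell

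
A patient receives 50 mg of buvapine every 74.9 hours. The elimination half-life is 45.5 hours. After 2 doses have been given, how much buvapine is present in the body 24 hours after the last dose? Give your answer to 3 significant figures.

45.8 mg

The 2 doses were given 98.9, 24 hours ago.
Total = 50·(1/2)^(98.9/45.5) + 50·(1/2)^(24/45.5)
      = 11.083 + 34.688 ≈ 45.771 mg.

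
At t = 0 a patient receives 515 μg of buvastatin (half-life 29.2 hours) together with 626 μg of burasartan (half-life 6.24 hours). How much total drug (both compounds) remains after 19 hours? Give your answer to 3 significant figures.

buvastatin: 515 × (1/2)^(19/29.2) = 515 × (1/2)^0.65068 ≈ 328.04 μg.
burasartan: 626 × (1/2)^(19/6.24) = 626 × (1/2)^3.0449 ≈ 75.854 μg.
Total = 328.04 + 75.854 ≈ 403.9 μg.

404 μg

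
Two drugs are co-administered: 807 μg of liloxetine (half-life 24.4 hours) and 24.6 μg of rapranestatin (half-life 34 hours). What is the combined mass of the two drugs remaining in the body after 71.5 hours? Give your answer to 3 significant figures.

liloxetine: 807 × (1/2)^(71.5/24.4) = 807 × (1/2)^2.9303 ≈ 105.87 μg.
rapranestatin: 24.6 × (1/2)^(71.5/34) = 24.6 × (1/2)^2.1029 ≈ 5.7265 μg.
Total = 105.87 + 5.7265 ≈ 111.59 μg.

112 μg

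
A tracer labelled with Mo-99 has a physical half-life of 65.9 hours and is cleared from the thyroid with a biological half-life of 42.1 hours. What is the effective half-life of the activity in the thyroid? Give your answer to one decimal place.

25.7 hours

1/t_eff = 1/t_phys + 1/t_biol = 1/65.9 + 1/42.1 = 0.038927 per hour.
t_eff = 65.9 × 42.1 / (65.9 + 42.1) ≈ 25.689 hours.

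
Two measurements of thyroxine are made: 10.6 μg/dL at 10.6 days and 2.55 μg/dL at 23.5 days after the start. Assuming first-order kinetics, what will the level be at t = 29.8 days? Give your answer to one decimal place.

Over Δt = 23.5 − 10.6 = 12.9 days, the level fell by a factor of 10.6/2.55 ≈ 4.1569.
n = log₂(4.1569) ≈ 2.0555 half-lives, so t½ = 12.9/2.0555 ≈ 6.2759 days.
From t = 23.5 to t = 29.8: 2.55 × (1/2)^((29.8−23.5)/6.2759) ≈ 1.2716 μg/dL.

1.3 μg/dL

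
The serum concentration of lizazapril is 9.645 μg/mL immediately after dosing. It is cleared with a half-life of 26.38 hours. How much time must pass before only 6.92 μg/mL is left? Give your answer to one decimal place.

Fraction remaining = 6.92/9.645 ≈ 0.71747.
n = log₂(9.645/6.92) = ln(1.3938)/ln 2 ≈ 0.47901 half-lives.
t = n × t½ = 0.47901 × 26.38 ≈ 12.636 hours.

12.6 hours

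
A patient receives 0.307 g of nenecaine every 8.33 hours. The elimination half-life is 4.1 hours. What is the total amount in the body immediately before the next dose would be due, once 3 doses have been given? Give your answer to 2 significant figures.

The 3 doses were given 24.99, 16.66, 8.33 hours ago.
Total = 0.307·(1/2)^(24.99/4.1) + 0.307·(1/2)^(16.66/4.1) + 0.307·(1/2)^(8.33/4.1)
      = 0.0044908 + 0.018362 + 0.075082 ≈ 0.097935 g.

0.098 g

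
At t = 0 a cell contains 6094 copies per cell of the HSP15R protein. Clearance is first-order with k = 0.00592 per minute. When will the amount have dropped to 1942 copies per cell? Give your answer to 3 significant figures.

t½ = ln 2 / k = 0.69315 / 0.00592 ≈ 117.09 minutes.
Fraction remaining = 1942/6094 ≈ 0.31867.
n = log₂(6094/1942) = ln(3.138)/ln 2 ≈ 1.6498 half-lives.
t = n × t½ = 1.6498 × 117.09 ≈ 193.17 minutes.

193 minutes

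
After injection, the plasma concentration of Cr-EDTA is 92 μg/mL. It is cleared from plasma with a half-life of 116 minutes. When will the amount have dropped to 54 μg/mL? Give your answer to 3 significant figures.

Fraction remaining = 54/92 ≈ 0.58696.
n = log₂(92/54) = ln(1.7037)/ln 2 ≈ 0.76867 half-lives.
t = n × t½ = 0.76867 × 116 ≈ 89.166 minutes.

89.2 minutes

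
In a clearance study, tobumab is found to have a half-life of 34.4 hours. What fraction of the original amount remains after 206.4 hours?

0.015625

n = 206.4/34.4 ≈ 6 half-lives.
Fraction remaining = (1/2)^6 ≈ 0.015625.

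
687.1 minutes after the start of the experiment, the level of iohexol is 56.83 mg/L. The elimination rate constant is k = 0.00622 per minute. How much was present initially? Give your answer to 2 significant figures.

4100 mg/L

t½ = ln 2 / k = 0.69315 / 0.00622 ≈ 111.44 minutes.
Number of half-lives elapsed: n = 687.1/111.44 ≈ 6.1657.
A₀ = A × 2^n = 56.83 × 2^6.1657 = 56.83 × 71.791 ≈ 4079.9 mg/L.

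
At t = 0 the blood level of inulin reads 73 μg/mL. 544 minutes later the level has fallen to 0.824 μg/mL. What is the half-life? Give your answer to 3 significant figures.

84.1 minutes

A/A₀ = 0.824/73 ≈ 0.011288.
n = log₂(88.592) ≈ 6.4691 half-lives elapsed in 544 minutes.
t½ = 544/6.4691 ≈ 84.092 minutes.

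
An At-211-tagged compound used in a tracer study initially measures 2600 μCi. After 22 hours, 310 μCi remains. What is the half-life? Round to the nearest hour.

7 hours

A/A₀ = 310/2600 ≈ 0.11923.
n = log₂(8.3871) ≈ 3.0682 half-lives elapsed in 22 hours.
t½ = 22/3.0682 ≈ 7.1704 hours.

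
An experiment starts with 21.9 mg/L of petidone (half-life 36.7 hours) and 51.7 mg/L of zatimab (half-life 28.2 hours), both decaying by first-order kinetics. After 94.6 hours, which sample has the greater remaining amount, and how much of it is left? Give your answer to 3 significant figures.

zatimab, 5.05 mg/L

petidone: 21.9 × (1/2)^2.5777 ≈ 3.6685 mg/L.
zatimab: 51.7 × (1/2)^3.3546 ≈ 5.0542 mg/L.
Zatimab has more remaining, at ≈ 5.0542 mg/L.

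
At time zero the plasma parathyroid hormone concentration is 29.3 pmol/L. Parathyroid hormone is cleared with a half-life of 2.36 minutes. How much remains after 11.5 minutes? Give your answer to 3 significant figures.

Number of half-lives: n = 11.5/2.36 ≈ 4.8729.
Remaining = 29.3 × (1/2)^4.8729 = 29.3 × 0.034128 ≈ 0.99996 pmol/L.

1.00 pmol/L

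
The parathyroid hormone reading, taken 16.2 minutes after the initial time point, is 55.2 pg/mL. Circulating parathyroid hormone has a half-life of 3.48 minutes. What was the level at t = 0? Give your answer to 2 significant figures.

Number of half-lives elapsed: n = 16.2/3.48 ≈ 4.6552.
A₀ = A × 2^n = 55.2 × 2^4.6552 = 55.2 × 25.197 ≈ 1390.9 pg/mL.

1400 pg/mL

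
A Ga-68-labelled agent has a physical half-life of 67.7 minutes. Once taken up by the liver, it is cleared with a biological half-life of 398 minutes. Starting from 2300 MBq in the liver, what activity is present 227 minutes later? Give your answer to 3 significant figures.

152 MBq

1/t_eff = 1/t_phys + 1/t_biol = 1/67.7 + 1/398 = 0.017284 per minute.
t_eff = 67.7 × 398 / (67.7 + 398) ≈ 57.858 minutes.
Remaining = 2300 × (1/2)^(227/57.858) = 2300 × (1/2)^3.9234 ≈ 151.59 MBq.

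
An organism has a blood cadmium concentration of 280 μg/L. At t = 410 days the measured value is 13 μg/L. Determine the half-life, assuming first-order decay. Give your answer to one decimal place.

92.6 days

A/A₀ = 13/280 ≈ 0.046429.
n = log₂(21.538) ≈ 4.4288 half-lives elapsed in 410 days.
t½ = 410/4.4288 ≈ 92.575 days.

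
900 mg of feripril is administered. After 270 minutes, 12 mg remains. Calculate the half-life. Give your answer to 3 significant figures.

43.3 minutes

A/A₀ = 12/900 ≈ 0.013333.
n = log₂(75) ≈ 6.2288 half-lives elapsed in 270 minutes.
t½ = 270/6.2288 ≈ 43.347 minutes.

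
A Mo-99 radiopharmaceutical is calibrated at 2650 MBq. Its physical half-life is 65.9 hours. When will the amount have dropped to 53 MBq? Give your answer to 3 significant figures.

Fraction remaining = 53/2650 ≈ 0.02.
n = log₂(2650/53) = ln(50)/ln 2 ≈ 5.6439 half-lives.
t = n × t½ = 5.6439 × 65.9 ≈ 371.93 hours.

372 hours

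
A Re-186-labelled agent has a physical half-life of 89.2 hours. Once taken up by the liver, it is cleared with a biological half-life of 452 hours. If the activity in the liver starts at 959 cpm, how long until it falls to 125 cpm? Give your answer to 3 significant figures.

1/t_eff = 1/t_phys + 1/t_biol = 1/89.2 + 1/452 = 0.013423 per hour.
t_eff = 89.2 × 452 / (89.2 + 452) ≈ 74.498 hours.
n = log₂(959/125) ≈ 2.9396; t = 2.9396 × 74.498 ≈ 218.99 hours.

219 hours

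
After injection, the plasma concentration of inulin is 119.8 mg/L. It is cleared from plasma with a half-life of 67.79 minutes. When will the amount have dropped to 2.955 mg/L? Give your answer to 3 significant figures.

362 minutes

Fraction remaining = 2.955/119.8 ≈ 0.024666.
n = log₂(119.8/2.955) = ln(40.541)/ln 2 ≈ 5.3413 half-lives.
t = n × t½ = 5.3413 × 67.79 ≈ 362.09 minutes.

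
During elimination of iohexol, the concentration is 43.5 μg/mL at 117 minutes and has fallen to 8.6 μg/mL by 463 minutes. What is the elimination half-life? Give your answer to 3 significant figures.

Over Δt = 463 − 117 = 346 minutes, the level fell by a factor of 43.5/8.6 ≈ 5.0581.
n = log₂(5.0581) ≈ 2.3386 half-lives, so t½ = 346/2.3386 ≈ 147.95 minutes.

148 minutes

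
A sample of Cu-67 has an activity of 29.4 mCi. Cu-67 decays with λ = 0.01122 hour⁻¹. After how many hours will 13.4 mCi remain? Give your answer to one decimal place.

t½ = ln 2 / λ = 0.69315 / 0.01122 ≈ 61.778 hours.
Fraction remaining = 13.4/29.4 ≈ 0.45578.
n = log₂(29.4/13.4) = ln(2.194)/ln 2 ≈ 1.1336 half-lives.
t = n × t½ = 1.1336 × 61.778 ≈ 70.03 hours.

70.0 hours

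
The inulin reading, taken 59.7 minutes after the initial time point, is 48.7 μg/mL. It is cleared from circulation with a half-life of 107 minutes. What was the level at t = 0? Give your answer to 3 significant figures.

71.7 μg/mL

Number of half-lives elapsed: n = 59.7/107 ≈ 0.55794.
A₀ = A × 2^n = 48.7 × 2^0.55794 = 48.7 × 1.4722 ≈ 71.695 μg/mL.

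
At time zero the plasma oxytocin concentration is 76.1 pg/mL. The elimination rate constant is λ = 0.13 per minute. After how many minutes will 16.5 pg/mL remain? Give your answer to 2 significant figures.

12 minutes

t½ = ln 2 / λ = 0.69315 / 0.13 ≈ 5.3319 minutes.
Fraction remaining = 16.5/76.1 ≈ 0.21682.
n = log₂(76.1/16.5) = ln(4.6121)/ln 2 ≈ 2.2054 half-lives.
t = n × t½ = 2.2054 × 5.3319 ≈ 11.759 minutes.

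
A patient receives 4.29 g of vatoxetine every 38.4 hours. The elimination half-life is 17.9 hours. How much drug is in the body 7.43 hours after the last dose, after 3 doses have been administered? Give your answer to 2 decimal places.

4.11 g

The 3 doses were given 84.23, 45.83, 7.43 hours ago.
Total = 4.29·(1/2)^(84.23/17.9) + 4.29·(1/2)^(45.83/17.9) + 4.29·(1/2)^(7.43/17.9)
      = 0.16441 + 0.72731 + 3.2174 ≈ 4.1091 g.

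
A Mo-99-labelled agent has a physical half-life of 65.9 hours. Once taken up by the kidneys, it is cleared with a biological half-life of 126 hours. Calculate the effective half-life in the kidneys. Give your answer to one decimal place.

43.3 hours

1/t_eff = 1/t_phys + 1/t_biol = 1/65.9 + 1/126 = 0.023111 per hour.
t_eff = 65.9 × 126 / (65.9 + 126) ≈ 43.269 hours.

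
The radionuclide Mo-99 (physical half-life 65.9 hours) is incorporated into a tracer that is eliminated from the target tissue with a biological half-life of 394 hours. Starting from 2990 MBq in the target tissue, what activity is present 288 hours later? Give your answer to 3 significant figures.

87.1 MBq

1/t_eff = 1/t_phys + 1/t_biol = 1/65.9 + 1/394 = 0.017713 per hour.
t_eff = 65.9 × 394 / (65.9 + 394) ≈ 56.457 hours.
Remaining = 2990 × (1/2)^(288/56.457) = 2990 × (1/2)^5.1012 ≈ 87.106 MBq.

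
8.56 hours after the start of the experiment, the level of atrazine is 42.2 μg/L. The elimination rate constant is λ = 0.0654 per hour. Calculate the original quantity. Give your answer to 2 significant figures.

74 μg/L

t½ = ln 2 / λ = 0.69315 / 0.0654 ≈ 10.599 hours.
Number of half-lives elapsed: n = 8.56/10.599 ≈ 0.80766.
A₀ = A × 2^n = 42.2 × 2^0.80766 = 42.2 × 1.7504 ≈ 73.865 μg/L.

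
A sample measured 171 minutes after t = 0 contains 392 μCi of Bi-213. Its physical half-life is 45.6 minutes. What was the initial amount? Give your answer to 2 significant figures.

5300 μCi

Number of half-lives elapsed: n = 171/45.6 ≈ 3.75.
A₀ = A × 2^n = 392 × 2^3.75 = 392 × 13.454 ≈ 5274.1 μCi.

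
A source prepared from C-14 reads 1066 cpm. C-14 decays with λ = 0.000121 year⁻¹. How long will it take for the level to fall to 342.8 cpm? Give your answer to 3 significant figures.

t½ = ln 2 / λ = 0.69315 / 0.000121 ≈ 5728.5 years.
Fraction remaining = 342.8/1066 ≈ 0.32158.
n = log₂(1066/342.8) = ln(3.1097)/ln 2 ≈ 1.6368 half-lives.
t = n × t½ = 1.6368 × 5728.5 ≈ 9376.2 years.

9380 years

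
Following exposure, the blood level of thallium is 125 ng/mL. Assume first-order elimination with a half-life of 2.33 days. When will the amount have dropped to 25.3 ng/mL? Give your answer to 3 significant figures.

5.37 days

Fraction remaining = 25.3/125 ≈ 0.2024.
n = log₂(125/25.3) = ln(4.9407)/ln 2 ≈ 2.3047 half-lives.
t = n × t½ = 2.3047 × 2.33 ≈ 5.37 days.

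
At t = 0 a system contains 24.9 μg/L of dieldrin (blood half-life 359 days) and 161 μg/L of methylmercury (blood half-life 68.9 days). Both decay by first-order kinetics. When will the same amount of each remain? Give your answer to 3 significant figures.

Set 24.9·(1/2)^(t/359) = 161·(1/2)^(t/68.9).
Taking log₂: log₂(24.9/161) = t·(1/359 − 1/68.9).
log₂(0.15466) = -2.6928; 1/359 − 1/68.9 = -0.011728.
t = -2.6928 / -0.011728 ≈ 229.6 days.

230 days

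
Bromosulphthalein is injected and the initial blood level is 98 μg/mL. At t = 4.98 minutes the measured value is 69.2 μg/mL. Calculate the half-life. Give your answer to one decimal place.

A/A₀ = 69.2/98 ≈ 0.70612.
n = log₂(1.4162) ≈ 0.50201 half-lives elapsed in 4.98 minutes.
t½ = 4.98/0.50201 ≈ 9.9201 minutes.

9.9 minutes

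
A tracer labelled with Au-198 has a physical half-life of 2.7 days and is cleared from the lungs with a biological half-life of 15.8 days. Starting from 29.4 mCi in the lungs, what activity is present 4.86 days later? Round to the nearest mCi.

1/t_eff = 1/t_phys + 1/t_biol = 1/2.7 + 1/15.8 = 0.43366 per day.
t_eff = 2.7 × 15.8 / (2.7 + 15.8) ≈ 2.3059 days.
Remaining = 29.4 × (1/2)^(4.86/2.3059) = 29.4 × (1/2)^2.1076 ≈ 6.8218 mCi.

7 mCi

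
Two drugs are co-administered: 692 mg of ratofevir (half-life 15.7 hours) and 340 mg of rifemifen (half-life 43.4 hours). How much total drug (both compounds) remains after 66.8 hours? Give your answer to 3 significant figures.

ratofevir: 692 × (1/2)^(66.8/15.7) = 692 × (1/2)^4.2548 ≈ 36.249 mg.
rifemifen: 340 × (1/2)^(66.8/43.4) = 340 × (1/2)^1.5392 ≈ 116.99 mg.
Total = 36.249 + 116.99 ≈ 153.24 mg.

153 mg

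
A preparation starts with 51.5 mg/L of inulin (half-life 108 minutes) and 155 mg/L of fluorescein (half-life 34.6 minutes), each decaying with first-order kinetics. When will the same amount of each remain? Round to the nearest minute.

Set 51.5·(1/2)^(t/108) = 155·(1/2)^(t/34.6).
Taking log₂: log₂(51.5/155) = t·(1/108 − 1/34.6).
log₂(0.33226) = -1.5896; 1/108 − 1/34.6 = -0.019642.
t = -1.5896 / -0.019642 ≈ 80.928 minutes.

81 minutes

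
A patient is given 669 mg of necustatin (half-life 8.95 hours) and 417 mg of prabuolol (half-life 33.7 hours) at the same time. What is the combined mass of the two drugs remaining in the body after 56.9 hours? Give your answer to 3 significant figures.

138 mg

necustatin: 669 × (1/2)^(56.9/8.95) = 669 × (1/2)^6.3575 ≈ 8.1586 mg.
prabuolol: 417 × (1/2)^(56.9/33.7) = 417 × (1/2)^1.6884 ≈ 129.38 mg.
Total = 8.1586 + 129.38 ≈ 137.54 mg.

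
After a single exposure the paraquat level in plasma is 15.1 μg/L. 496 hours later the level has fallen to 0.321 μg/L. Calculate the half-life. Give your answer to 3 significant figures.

89.3 hours

A/A₀ = 0.321/15.1 ≈ 0.021258.
n = log₂(47.04) ≈ 5.5558 half-lives elapsed in 496 hours.
t½ = 496/5.5558 ≈ 89.276 hours.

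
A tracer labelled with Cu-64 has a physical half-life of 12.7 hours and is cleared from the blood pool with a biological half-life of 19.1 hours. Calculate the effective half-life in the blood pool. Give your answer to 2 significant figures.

7.6 hours

1/t_eff = 1/t_phys + 1/t_biol = 1/12.7 + 1/19.1 = 0.1311 per hour.
t_eff = 12.7 × 19.1 / (12.7 + 19.1) ≈ 7.628 hours.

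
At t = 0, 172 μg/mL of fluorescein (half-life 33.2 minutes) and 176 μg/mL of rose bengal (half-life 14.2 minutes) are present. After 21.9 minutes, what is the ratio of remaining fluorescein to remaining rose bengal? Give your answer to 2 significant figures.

1.8

fluorescein: 172 × (1/2)^(21.9/33.2) = 172 × (1/2)^0.65964 ≈ 108.88 μg/mL.
rose bengal: 176 × (1/2)^(21.9/14.2) = 176 × (1/2)^1.5423 ≈ 60.429 μg/mL.
Ratio ≈ 108.88 / 60.429 ≈ 1.8018.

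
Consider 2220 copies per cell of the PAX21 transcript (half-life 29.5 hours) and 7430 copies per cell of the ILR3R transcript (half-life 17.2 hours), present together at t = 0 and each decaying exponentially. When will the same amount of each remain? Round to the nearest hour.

Set 2220·(1/2)^(t/29.5) = 7430·(1/2)^(t/17.2).
Taking log₂: log₂(2220/7430) = t·(1/29.5 − 1/17.2).
log₂(0.29879) = -1.7428; 1/29.5 − 1/17.2 = -0.024241.
t = -1.7428 / -0.024241 ≈ 71.894 hours.

72 hours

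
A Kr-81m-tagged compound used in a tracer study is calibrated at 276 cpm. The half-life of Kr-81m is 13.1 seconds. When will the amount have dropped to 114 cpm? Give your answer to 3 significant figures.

16.7 seconds

Fraction remaining = 114/276 ≈ 0.41304.
n = log₂(276/114) = ln(2.4211)/ln 2 ≈ 1.2756 half-lives.
t = n × t½ = 1.2756 × 13.1 ≈ 16.711 seconds.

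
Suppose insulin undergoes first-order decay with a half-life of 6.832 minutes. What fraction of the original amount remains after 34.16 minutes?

0.03125

n = 34.16/6.832 ≈ 5 half-lives.
Fraction remaining = (1/2)^5 ≈ 0.03125.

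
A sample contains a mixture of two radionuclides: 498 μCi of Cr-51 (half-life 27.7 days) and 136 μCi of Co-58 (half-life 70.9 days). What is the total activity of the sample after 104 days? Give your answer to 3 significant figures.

Cr-51: 498 × (1/2)^(104/27.7) = 498 × (1/2)^3.7545 ≈ 36.898 μCi.
Co-58: 136 × (1/2)^(104/70.9) = 136 × (1/2)^1.4669 ≈ 49.201 μCi.
Total = 36.898 + 49.201 ≈ 86.099 μCi.

86.1 μCi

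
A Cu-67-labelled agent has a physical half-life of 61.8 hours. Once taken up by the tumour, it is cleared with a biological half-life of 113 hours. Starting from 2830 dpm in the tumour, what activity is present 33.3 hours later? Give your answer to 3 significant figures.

1/t_eff = 1/t_phys + 1/t_biol = 1/61.8 + 1/113 = 0.025031 per hour.
t_eff = 61.8 × 113 / (61.8 + 113) ≈ 39.951 hours.
Remaining = 2830 × (1/2)^(33.3/39.951) = 2830 × (1/2)^0.83353 ≈ 1588.1 dpm.

1590 dpm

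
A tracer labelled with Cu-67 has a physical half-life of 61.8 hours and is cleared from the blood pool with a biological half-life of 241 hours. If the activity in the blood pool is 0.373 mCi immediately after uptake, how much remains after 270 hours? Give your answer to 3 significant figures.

0.00830 mCi

1/t_eff = 1/t_phys + 1/t_biol = 1/61.8 + 1/241 = 0.020331 per hour.
t_eff = 61.8 × 241 / (61.8 + 241) ≈ 49.187 hours.
Remaining = 0.373 × (1/2)^(270/49.187) = 0.373 × (1/2)^5.4893 ≈ 0.0083038 mCi.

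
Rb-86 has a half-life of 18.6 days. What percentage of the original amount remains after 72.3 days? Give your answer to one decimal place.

6.8%

n = 72.3/18.6 ≈ 3.8871 half-lives.
Fraction remaining = (1/2)^3.8871 ≈ 0.067588, i.e. 6.7588%.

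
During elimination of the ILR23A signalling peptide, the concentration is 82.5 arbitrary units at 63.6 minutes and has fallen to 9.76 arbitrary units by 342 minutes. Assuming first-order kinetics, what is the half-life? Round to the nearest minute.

Over Δt = 342 − 63.6 = 278.4 minutes, the level fell by a factor of 82.5/9.76 ≈ 8.4529.
n = log₂(8.4529) ≈ 3.0794 half-lives, so t½ = 278.4/3.0794 ≈ 90.406 minutes.

90 minutes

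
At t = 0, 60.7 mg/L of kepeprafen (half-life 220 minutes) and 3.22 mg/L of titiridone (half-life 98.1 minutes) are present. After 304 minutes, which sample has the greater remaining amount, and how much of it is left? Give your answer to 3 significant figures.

kepeprafen: 60.7 × (1/2)^1.3818 ≈ 23.293 mg/L.
titiridone: 3.22 × (1/2)^3.0989 ≈ 0.37584 mg/L.
Kepeprafen has more remaining, at ≈ 23.293 mg/L.

kepeprafen, 23.3 mg/L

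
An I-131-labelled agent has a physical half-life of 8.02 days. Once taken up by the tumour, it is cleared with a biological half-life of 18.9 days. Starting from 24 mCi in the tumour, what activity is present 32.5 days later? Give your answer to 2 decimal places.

1/t_eff = 1/t_phys + 1/t_biol = 1/8.02 + 1/18.9 = 0.1776 per day.
t_eff = 8.02 × 18.9 / (8.02 + 18.9) ≈ 5.6307 days.
Remaining = 24 × (1/2)^(32.5/5.6307) = 24 × (1/2)^5.7719 ≈ 0.43922 mCi.

0.44 mCi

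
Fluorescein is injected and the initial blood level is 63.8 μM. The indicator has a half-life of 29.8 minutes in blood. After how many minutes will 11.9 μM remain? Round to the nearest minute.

Fraction remaining = 11.9/63.8 ≈ 0.18652.
n = log₂(63.8/11.9) = ln(5.3613)/ln 2 ≈ 2.4226 half-lives.
t = n × t½ = 2.4226 × 29.8 ≈ 72.193 minutes.

72 minutes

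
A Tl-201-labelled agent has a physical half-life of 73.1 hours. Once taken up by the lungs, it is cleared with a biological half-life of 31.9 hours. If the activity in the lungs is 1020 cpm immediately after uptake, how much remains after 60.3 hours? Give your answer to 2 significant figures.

160 cpm

1/t_eff = 1/t_phys + 1/t_biol = 1/73.1 + 1/31.9 = 0.045028 per hour.
t_eff = 73.1 × 31.9 / (73.1 + 31.9) ≈ 22.208 hours.
Remaining = 1020 × (1/2)^(60.3/22.208) = 1020 × (1/2)^2.7152 ≈ 155.33 cpm.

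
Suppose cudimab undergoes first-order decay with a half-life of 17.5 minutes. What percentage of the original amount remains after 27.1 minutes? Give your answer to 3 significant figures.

n = 27.1/17.5 ≈ 1.5486 half-lives.
Fraction remaining = (1/2)^1.5486 ≈ 0.34185, i.e. 34.185%.

34.2%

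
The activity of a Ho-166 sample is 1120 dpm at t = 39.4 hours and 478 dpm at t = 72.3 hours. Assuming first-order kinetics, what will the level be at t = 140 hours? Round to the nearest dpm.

Over Δt = 72.3 − 39.4 = 32.9 hours, the level fell by a factor of 1120/478 ≈ 2.3431.
n = log₂(2.3431) ≈ 1.2284 half-lives, so t½ = 32.9/1.2284 ≈ 26.782 hours.
From t = 72.3 to t = 140: 478 × (1/2)^((140−72.3)/26.782) ≈ 82.888 dpm.

83 dpm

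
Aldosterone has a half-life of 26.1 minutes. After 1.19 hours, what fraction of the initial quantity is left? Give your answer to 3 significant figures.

0.150

1.19 hours = 71.4 minutes.
n = 71.4/26.1 ≈ 2.7356 half-lives.
Fraction remaining = (1/2)^2.7356 ≈ 0.15014.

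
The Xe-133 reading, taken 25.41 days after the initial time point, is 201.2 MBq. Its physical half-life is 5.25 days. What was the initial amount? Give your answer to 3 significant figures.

Number of half-lives elapsed: n = 25.41/5.25 ≈ 4.84.
A₀ = A × 2^n = 201.2 × 2^4.84 = 201.2 × 28.641 ≈ 5762.5 MBq.

5760 MBq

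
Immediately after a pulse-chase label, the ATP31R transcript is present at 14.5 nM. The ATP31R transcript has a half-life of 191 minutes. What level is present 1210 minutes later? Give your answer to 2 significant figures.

Number of half-lives: n = 1210/191 ≈ 6.3351.
Remaining = 14.5 × (1/2)^6.3351 = 14.5 × 0.012387 ≈ 0.17961 nM.

0.18 nM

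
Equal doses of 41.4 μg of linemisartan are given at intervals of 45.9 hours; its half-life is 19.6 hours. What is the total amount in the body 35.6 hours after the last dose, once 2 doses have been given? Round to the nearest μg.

The 2 doses were given 81.5, 35.6 hours ago.
Total = 41.4·(1/2)^(81.5/19.6) + 41.4·(1/2)^(35.6/19.6)
      = 2.3188 + 11.755 ≈ 14.074 μg.

14 μg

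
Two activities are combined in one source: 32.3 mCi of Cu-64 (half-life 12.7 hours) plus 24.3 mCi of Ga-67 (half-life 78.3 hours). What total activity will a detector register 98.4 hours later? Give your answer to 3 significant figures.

10.3 mCi

Cu-64: 32.3 × (1/2)^(98.4/12.7) = 32.3 × (1/2)^7.748 ≈ 0.15025 mCi.
Ga-67: 24.3 × (1/2)^(98.4/78.3) = 24.3 × (1/2)^1.2567 ≈ 10.17 mCi.
Total = 0.15025 + 10.17 ≈ 10.32 mCi.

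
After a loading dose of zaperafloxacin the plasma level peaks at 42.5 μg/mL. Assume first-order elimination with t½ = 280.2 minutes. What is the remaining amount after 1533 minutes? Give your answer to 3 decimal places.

0.958 μg/mL

Number of half-lives: n = 1533/280.2 ≈ 5.4711.
Remaining = 42.5 × (1/2)^5.4711 = 42.5 × 0.022544 ≈ 0.95813 μg/mL.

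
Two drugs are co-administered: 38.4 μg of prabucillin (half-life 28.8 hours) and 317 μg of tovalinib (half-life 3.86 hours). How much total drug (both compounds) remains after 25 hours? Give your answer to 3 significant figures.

24.6 μg

prabucillin: 38.4 × (1/2)^(25/28.8) = 38.4 × (1/2)^0.86806 ≈ 21.039 μg.
tovalinib: 317 × (1/2)^(25/3.86) = 317 × (1/2)^6.4767 ≈ 3.5595 μg.
Total = 21.039 + 3.5595 ≈ 24.598 μg.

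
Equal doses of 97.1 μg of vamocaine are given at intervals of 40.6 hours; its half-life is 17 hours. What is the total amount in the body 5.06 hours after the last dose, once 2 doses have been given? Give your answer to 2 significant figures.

94 μg

The 2 doses were given 45.66, 5.06 hours ago.
Total = 97.1·(1/2)^(45.66/17) + 97.1·(1/2)^(5.06/17)
      = 15.09 + 78.998 ≈ 94.088 μg.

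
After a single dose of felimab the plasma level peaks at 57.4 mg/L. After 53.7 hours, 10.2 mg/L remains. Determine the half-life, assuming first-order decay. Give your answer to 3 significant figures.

21.5 hours

A/A₀ = 10.2/57.4 ≈ 0.1777.
n = log₂(5.6275) ≈ 2.4925 half-lives elapsed in 53.7 hours.
t½ = 53.7/2.4925 ≈ 21.545 hours.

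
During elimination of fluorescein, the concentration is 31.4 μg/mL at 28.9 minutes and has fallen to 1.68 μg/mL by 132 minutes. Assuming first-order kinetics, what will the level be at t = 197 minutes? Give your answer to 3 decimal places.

Over Δt = 132 − 28.9 = 103.1 minutes, the level fell by a factor of 31.4/1.68 ≈ 18.69.
n = log₂(18.69) ≈ 4.2242 half-lives, so t½ = 103.1/4.2242 ≈ 24.407 minutes.
From t = 132 to t = 197: 1.68 × (1/2)^((197−132)/24.407) ≈ 0.26522 μg/mL.

0.265 μg/mL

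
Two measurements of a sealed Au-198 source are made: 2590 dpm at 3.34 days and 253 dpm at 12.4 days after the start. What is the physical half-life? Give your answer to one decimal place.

2.7 days

Over Δt = 12.4 − 3.34 = 9.06 days, the level fell by a factor of 2590/253 ≈ 10.237.
n = log₂(10.237) ≈ 3.3557 half-lives, so t½ = 9.06/3.3557 ≈ 2.6998 days.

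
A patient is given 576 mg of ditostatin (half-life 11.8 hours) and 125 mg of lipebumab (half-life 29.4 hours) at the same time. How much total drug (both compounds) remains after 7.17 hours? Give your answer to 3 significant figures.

484 mg

ditostatin: 576 × (1/2)^(7.17/11.8) = 576 × (1/2)^0.60763 ≈ 378.01 mg.
lipebumab: 125 × (1/2)^(7.17/29.4) = 125 × (1/2)^0.24388 ≈ 105.56 mg.
Total = 378.01 + 105.56 ≈ 483.57 mg.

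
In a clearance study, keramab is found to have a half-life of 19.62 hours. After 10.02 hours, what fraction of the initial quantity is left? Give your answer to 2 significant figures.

0.70

n = 10.02/19.62 ≈ 0.5107 half-lives.
Fraction remaining = (1/2)^0.5107 ≈ 0.70188.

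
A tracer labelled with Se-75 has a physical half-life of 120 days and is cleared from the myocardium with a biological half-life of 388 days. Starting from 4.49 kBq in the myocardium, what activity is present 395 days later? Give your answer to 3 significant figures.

1/t_eff = 1/t_phys + 1/t_biol = 1/120 + 1/388 = 0.010911 per day.
t_eff = 120 × 388 / (120 + 388) ≈ 91.654 days.
Remaining = 4.49 × (1/2)^(395/91.654) = 4.49 × (1/2)^4.3097 ≈ 0.22641 kBq.

0.226 kBq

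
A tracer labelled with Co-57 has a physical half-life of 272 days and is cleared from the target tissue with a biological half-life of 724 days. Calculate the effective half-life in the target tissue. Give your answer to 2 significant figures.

200 days

1/t_eff = 1/t_phys + 1/t_biol = 1/272 + 1/724 = 0.0050577 per day.
t_eff = 272 × 724 / (272 + 724) ≈ 197.72 days.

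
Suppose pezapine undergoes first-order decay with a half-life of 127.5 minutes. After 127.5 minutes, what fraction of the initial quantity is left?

0.5

n = 127.5/127.5 ≈ 1 half-life.
Fraction remaining = (1/2)^1 ≈ 0.5.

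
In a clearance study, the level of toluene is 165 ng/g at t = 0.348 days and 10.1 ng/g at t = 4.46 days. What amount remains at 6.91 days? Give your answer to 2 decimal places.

Over Δt = 4.46 − 0.348 = 4.112 days, the level fell by a factor of 165/10.1 ≈ 16.337.
n = log₂(16.337) ≈ 4.03 half-lives, so t½ = 4.112/4.03 ≈ 1.0203 days.
From t = 4.46 to t = 6.91: 10.1 × (1/2)^((6.91−4.46)/1.0203) ≈ 1.912 ng/g.

1.91 ng/g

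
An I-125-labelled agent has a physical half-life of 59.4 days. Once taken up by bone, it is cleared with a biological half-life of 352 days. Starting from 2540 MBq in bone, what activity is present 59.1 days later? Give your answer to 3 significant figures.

1/t_eff = 1/t_phys + 1/t_biol = 1/59.4 + 1/352 = 0.019676 per day.
t_eff = 59.4 × 352 / (59.4 + 352) ≈ 50.824 days.
Remaining = 2540 × (1/2)^(59.1/50.824) = 2540 × (1/2)^1.1628 ≈ 1134.4 MBq.

1130 MBq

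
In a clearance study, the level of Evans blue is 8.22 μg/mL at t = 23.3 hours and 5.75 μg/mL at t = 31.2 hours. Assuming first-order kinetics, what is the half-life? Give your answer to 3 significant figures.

Over Δt = 31.2 − 23.3 = 7.9 hours, the level fell by a factor of 8.22/5.75 ≈ 1.4296.
n = log₂(1.4296) ≈ 0.51558 half-lives, so t½ = 7.9/0.51558 ≈ 15.323 hours.

15.3 hours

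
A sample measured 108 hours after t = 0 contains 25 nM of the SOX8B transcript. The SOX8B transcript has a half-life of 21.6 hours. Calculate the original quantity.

Number of half-lives elapsed: n = 108/21.6 ≈ 5.
A₀ = A × 2^n = 25 × 2^5 = 25 × 32 ≈ 800 nM.

800 nM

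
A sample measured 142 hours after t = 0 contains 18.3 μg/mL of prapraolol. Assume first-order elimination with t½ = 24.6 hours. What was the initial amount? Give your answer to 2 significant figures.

Number of half-lives elapsed: n = 142/24.6 ≈ 5.7724.
A₀ = A × 2^n = 18.3 × 2^5.7724 = 18.3 × 54.658 ≈ 1000.2 μg/mL.

1000 μg/mL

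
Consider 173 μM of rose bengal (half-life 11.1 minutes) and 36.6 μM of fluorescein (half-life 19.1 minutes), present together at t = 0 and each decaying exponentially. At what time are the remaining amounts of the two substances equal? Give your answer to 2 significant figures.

59 minutes

Set 173·(1/2)^(t/11.1) = 36.6·(1/2)^(t/19.1).
Taking log₂: log₂(173/36.6) = t·(1/11.1 − 1/19.1).
log₂(4.7268) = 2.2409; 1/11.1 − 1/19.1 = 0.037734.
t = 2.2409 / 0.037734 ≈ 59.385 minutes.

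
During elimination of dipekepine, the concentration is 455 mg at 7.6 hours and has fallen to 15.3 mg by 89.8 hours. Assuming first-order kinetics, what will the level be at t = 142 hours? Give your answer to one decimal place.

1.8 mg

Over Δt = 89.8 − 7.6 = 82.2 hours, the level fell by a factor of 455/15.3 ≈ 29.739.
n = log₂(29.739) ≈ 4.8943 half-lives, so t½ = 82.2/4.8943 ≈ 16.795 hours.
From t = 89.8 to t = 142: 15.3 × (1/2)^((142−89.8)/16.795) ≈ 1.7745 mg.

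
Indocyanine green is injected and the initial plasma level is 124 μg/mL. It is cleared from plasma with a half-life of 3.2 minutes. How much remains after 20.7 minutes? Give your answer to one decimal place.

1.4 μg/mL

Number of half-lives: n = 20.7/3.2 ≈ 6.4687.
Remaining = 124 × (1/2)^6.4687 = 124 × 0.01129 ≈ 1.4 μg/mL.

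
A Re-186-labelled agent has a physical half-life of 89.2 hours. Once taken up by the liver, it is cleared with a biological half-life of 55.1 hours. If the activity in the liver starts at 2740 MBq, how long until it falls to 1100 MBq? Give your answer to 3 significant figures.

1/t_eff = 1/t_phys + 1/t_biol = 1/89.2 + 1/55.1 = 0.02936 per hour.
t_eff = 89.2 × 55.1 / (89.2 + 55.1) ≈ 34.06 hours.
n = log₂(2740/1100) ≈ 1.3167; t = 1.3167 × 34.06 ≈ 44.846 hours.

44.8 hours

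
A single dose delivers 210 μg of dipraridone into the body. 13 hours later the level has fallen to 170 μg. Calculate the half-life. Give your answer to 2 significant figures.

A/A₀ = 170/210 ≈ 0.80952.
n = log₂(1.2353) ≈ 0.30485 half-lives elapsed in 13 hours.
t½ = 13/0.30485 ≈ 42.643 hours.

43 hours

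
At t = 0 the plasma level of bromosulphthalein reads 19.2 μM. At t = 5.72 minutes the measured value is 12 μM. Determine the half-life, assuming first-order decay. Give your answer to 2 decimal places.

8.44 minutes

A/A₀ = 12/19.2 ≈ 0.625.
n = log₂(1.6) ≈ 0.67807 half-lives elapsed in 5.72 minutes.
t½ = 5.72/0.67807 ≈ 8.4357 minutes.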